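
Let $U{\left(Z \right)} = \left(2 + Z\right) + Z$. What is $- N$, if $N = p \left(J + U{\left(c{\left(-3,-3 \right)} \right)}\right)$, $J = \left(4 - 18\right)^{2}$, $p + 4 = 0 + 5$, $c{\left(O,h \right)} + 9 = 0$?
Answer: $-180$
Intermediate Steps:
$c{\left(O,h \right)} = -9$ ($c{\left(O,h \right)} = -9 + 0 = -9$)
$p = 1$ ($p = -4 + \left(0 + 5\right) = -4 + 5 = 1$)
$U{\left(Z \right)} = 2 + 2 Z$
$J = 196$ ($J = \left(4 - 18\right)^{2} = \left(-14\right)^{2} = 196$)
$N = 180$ ($N = 1 \left(196 + \left(2 + 2 \left(-9\right)\right)\right) = 1 \left(196 + \left(2 - 18\right)\right) = 1 \left(196 - 16\right) = 1 \cdot 180 = 180$)
$- N = \left(-1\right) 180 = -180$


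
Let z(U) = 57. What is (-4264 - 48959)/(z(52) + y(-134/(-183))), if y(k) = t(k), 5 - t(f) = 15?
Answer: -53223/47 ≈ -1132.4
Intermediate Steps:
t(f) = -10 (t(f) = 5 - 1*15 = 5 - 15 = -10)
y(k) = -10
(-4264 - 48959)/(z(52) + y(-134/(-183))) = (-4264 - 48959)/(57 - 10) = -53223/47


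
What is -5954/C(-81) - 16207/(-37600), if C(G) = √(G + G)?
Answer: 16207/37600 + 2977*I*√2/9 ≈ 0.43104 + 467.79*I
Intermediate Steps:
C(G) = √2*√G (C(G) = √(2*G) = √2*√G)
-5954/C(-81) - 16207/(-37600) = -5954*(-I*√2/18) - 16207/(-37600) = -5954*(-I*√2/18) - 16207*(-1/37600) = -5954*(-I*√2/18) + 16207/37600 = -(-2977)*I*√2/9 + 16207/37600 = 2977*I*√2/9 + 16207/37600 = 16207/37600 + 2977*I*√2/9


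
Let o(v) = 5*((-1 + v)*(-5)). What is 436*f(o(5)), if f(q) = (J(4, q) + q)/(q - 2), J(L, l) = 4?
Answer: 6976/17 ≈ 410.35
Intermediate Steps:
o(v) = 25 - 25*v (o(v) = 5*(5 - 5*v) = 25 - 25*v)
f(q) = (4 + q)/(-2 + q) (f(q) = (4 + q)/(q - 2) = (4 + q)/(-2 + q))
436*f(o(5)) = 436*((4 + (25 - 25*5))/(-2 + (25 - 25*5))) = 436*((4 + (25 - 125))/(-2 + (25 - 125))) = 436*((4 - 100)/(-2 - 100)) = 436*(-96/(-102)) = 436*(-1/102*(-96)) = 436*(16/17) = 6976/17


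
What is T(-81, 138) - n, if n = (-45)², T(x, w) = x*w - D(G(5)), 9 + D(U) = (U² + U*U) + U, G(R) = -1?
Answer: -13195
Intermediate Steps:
D(U) = -9 + U + 2*U² (D(U) = -9 + ((U² + U*U) + U) = -9 + ((U² + U²) + U) = -9 + (2*U² + U) = -9 + (U + 2*U²) = -9 + U + 2*U²)
T(x, w) = 8 + w*x (T(x, w) = x*w - (-9 - 1 + 2*(-1)²) = w*x - (-9 - 1 + 2*1) = w*x - (-9 - 1 + 2) = w*x - 1*(-8) = w*x + 8 = 8 + w*x)
n = 2025
T(-81, 138) - n = (8 + 138*(-81)) - 1*2025 = (8 - 11178) - 2025 = -11170 - 2025 = -13195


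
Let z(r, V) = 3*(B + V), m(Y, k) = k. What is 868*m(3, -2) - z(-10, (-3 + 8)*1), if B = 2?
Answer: -1757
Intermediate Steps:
z(r, V) = 6 + 3*V (z(r, V) = 3*(2 + V) = 6 + 3*V)
868*m(3, -2) - z(-10, (-3 + 8)*1) = 868*(-2) - (6 + 3*((-3 + 8)*1)) = -1736 - (6 + 3*(5*1)) = -1736 - (6 + 3*5) = -1736 - (6 + 15) = -1736 - 1*21 = -1736 - 21 = -1757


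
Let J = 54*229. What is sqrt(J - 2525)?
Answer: sqrt(9841) ≈ 99.202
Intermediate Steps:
J = 12366
sqrt(J - 2525) = sqrt(12366 - 2525) = sqrt(9841)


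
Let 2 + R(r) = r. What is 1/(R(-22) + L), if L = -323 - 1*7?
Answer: -1/354 ≈ -0.0028249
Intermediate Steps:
R(r) = -2 + r
L = -330 (L = -323 - 7 = -330)
1/(R(-22) + L) = 1/((-2 - 22) - 330) = 1/(-24 - 330) = 1/(-354) = -1/354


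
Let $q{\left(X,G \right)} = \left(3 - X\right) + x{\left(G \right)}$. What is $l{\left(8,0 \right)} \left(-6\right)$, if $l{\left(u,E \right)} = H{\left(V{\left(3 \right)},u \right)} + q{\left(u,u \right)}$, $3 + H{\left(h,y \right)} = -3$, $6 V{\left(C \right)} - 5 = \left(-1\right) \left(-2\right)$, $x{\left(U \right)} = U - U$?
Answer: $66$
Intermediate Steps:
$x{\left(U \right)} = 0$
$V{\left(C \right)} = \frac{7}{6}$ ($V{\left(C \right)} = \frac{5}{6} + \frac{\left(-1\right) \left(-2\right)}{6} = \frac{5}{6} + \frac{1}{6} \cdot 2 = \frac{5}{6} + \frac{1}{3} = \frac{7}{6}$)
$q{\left(X,G \right)} = 3 - X$ ($q{\left(X,G \right)} = \left(3 - X\right) + 0 = 3 - X$)
$H{\left(h,y \right)} = -6$ ($H{\left(h,y \right)} = -3 - 3 = -6$)
$l{\left(u,E \right)} = -3 - u$ ($l{\left(u,E \right)} = -6 - \left(-3 + u\right) = -3 - u$)
$l{\left(8,0 \right)} \left(-6\right) = \left(-3 - 8\right) \left(-6\right) = \left(-11\right) \left(-6\right) = 66$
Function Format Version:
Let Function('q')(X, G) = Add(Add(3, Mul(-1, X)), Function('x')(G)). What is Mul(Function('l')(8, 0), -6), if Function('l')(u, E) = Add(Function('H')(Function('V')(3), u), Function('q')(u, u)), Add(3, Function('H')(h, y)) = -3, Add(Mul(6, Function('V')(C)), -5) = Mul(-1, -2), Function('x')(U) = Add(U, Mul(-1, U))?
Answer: 66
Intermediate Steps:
Function('x')(U) = 0
Function('V')(C) = Rational(7, 6) (Function('V')(C) = Add(Rational(5, 6), Mul(Rational(1, 6), Mul(-1, -2))) = Add(Rational(5, 6), Mul(Rational(1, 6), 2)) = Add(Rational(5, 6), Rational(1, 3)) = Rational(7, 6))
Function('q')(X, G) = Add(3, Mul(-1, X)) (Function('q')(X, G) = Add(Add(3, Mul(-1, X)), 0) = Add(3, Mul(-1, X)))
Function('H')(h, y) = -6 (Function('H')(h, y) = Add(-3, -3) = -6)
Function('l')(u, E) = Add(-3, Mul(-1, u)) (Function('l')(u, E) = Add(-6, Add(3, Mul(-1, u))) = Add(-3, Mul(-1, u)))
Mul(Function('l')(8, 0), -6) = Mul(Add(-3, Mul(-1, 8)), -6) = Mul(Add(-3, -8), -6) = Mul(-11, -6) = 66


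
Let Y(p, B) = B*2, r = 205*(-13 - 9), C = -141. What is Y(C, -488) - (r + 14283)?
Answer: -10749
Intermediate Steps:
r = -4510 (r = 205*(-22) = -4510)
Y(p, B) = 2*B
Y(C, -488) - (r + 14283) = 2*(-488) - (-4510 + 14283) = -976 - 1*9773 = -976 - 9773 = -10749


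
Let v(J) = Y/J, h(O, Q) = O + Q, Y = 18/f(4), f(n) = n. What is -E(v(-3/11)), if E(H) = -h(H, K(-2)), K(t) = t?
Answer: -37/2 ≈ -18.500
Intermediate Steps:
Y = 9/2 (Y = 18/4 = 18*(¼) = 9/2 ≈ 4.5000)
v(J) = 9/(2*J)
E(H) = 2 - H (E(H) = -(H - 2) = -(-2 + H) = 2 - H)
-E(v(-3/11)) = -(2 - 9/(2*((-3/11)))) = -(2 - 9/(2*((-3*1/11)))) = -(2 - 9/(2*(-3/11))) = -(2 - 9*(-11)/(2*3)) = -(2 - 1*(-33/2)) = -(2 + 33/2) = -1*37/2 = -37/2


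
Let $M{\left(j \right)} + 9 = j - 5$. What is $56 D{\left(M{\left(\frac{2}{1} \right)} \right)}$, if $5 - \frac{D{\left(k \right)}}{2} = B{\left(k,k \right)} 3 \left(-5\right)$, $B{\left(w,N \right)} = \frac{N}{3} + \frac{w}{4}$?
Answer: $-11200$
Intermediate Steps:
$M{\left(j \right)} = -14 + j$ ($M{\left(j \right)} = -9 + \left(j - 5\right) = -9 + \left(-5 + j\right) = -14 + j$)
$B{\left(w,N \right)} = \frac{N}{3} + \frac{w}{4}$ ($B{\left(w,N \right)} = N \frac{1}{3} + w \frac{1}{4} = \frac{N}{3} + \frac{w}{4}$)
$D{\left(k \right)} = 10 + \frac{35 k}{2}$ ($D{\left(k \right)} = 10 - 2 \left(\frac{k}{3} + \frac{k}{4}\right) 3 \left(-5\right) = 10 - 2 \frac{7 k}{12} \cdot 3 \left(-5\right) = 10 - 2 \frac{7 k}{4} \left(-5\right) = 10 - 2 \left(- \frac{35 k}{4}\right) = 10 + \frac{35 k}{2}$)
$56 D{\left(M{\left(\frac{2}{1} \right)} \right)} = 56 \left(10 + \frac{35 \left(-14 + \frac{2}{1}\right)}{2}\right) = 56 \left(10 + \frac{35 \left(-14 + 2 \cdot 1\right)}{2}\right) = 56 \left(10 + \frac{35 \left(-14 + 2\right)}{2}\right) = 56 \left(10 + \frac{35}{2} \left(-12\right)\right) = 56 \left(10 - 210\right) = 56 \left(-200\right) = -11200$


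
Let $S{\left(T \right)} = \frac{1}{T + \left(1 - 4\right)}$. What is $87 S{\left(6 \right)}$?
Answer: $29$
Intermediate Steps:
$S{\left(T \right)} = \frac{1}{-3 + T}$ ($S{\left(T \right)} = \frac{1}{T - 3} = \frac{1}{-3 + T}$)
$87 S{\left(6 \right)} = \frac{87}{-3 + 6} = \frac{87}{3} = 87 \cdot \frac{1}{3} = 29$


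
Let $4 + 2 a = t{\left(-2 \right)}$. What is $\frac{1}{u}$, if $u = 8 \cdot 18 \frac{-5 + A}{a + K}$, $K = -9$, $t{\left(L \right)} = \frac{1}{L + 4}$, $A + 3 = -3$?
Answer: $\frac{43}{6336} \approx 0.0067866$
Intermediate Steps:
$A = -6$ ($A = -3 - 3 = -6$)
$t{\left(L \right)} = \frac{1}{4 + L}$
$a = - \frac{7}{4}$ ($a = -2 + \frac{1}{2 \left(4 - 2\right)} = -2 + \frac{1}{2 \cdot 2} = -2 + \frac{1}{2} \cdot \frac{1}{2} = -2 + \frac{1}{4} = - \frac{7}{4} \approx -1.75$)
$u = \frac{6336}{43}$ ($u = 8 \cdot 18 \frac{-5 - 6}{- \frac{7}{4} - 9} = 144 \left(- \frac{11}{- \frac{43}{4}}\right) = 144 \left(\left(-11\right) \left(- \frac{4}{43}\right)\right) = 144 \cdot \frac{44}{43} = \frac{6336}{43} \approx 147.35$)
$\frac{1}{u} = \frac{1}{\frac{6336}{43}} = \frac{43}{6336}$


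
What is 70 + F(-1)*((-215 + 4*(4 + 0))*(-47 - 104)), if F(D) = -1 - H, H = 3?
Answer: -120126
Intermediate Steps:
F(D) = -4 (F(D) = -1 - 1*3 = -1 - 3 = -4)
70 + F(-1)*((-215 + 4*(4 + 0))*(-47 - 104)) = 70 - 4*(-215 + 4*(4 + 0))*(-47 - 104) = 70 - 4*(-215 + 4*4)*(-151) = 70 - 4*(-215 + 16)*(-151) = 70 - (-796)*(-151) = 70 - 4*30049 = 70 - 120196 = -120126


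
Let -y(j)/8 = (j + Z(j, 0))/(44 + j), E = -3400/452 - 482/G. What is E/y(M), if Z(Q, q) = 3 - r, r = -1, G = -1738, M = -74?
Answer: 304893/785576 ≈ 0.38811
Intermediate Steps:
E = -711417/98197 (E = -3400/452 - 482/(-1738) = -3400*1/452 - 482*(-1/1738) = -850/113 + 241/869 = -711417/98197 ≈ -7.2448)
Z(Q, q) = 4 (Z(Q, q) = 3 - 1*(-1) = 3 + 1 = 4)
y(j) = -8*(4 + j)/(44 + j) (y(j) = -8*(j + 4)/(44 + j) = -8*(4 + j)/(44 + j))
E/y(M) = -711417*(44 - 74)/(8*(-4 - 1*(-74)))/98197 = -711417*(-15/(4*(-4 + 74)))/98197 = -711417/(98197*(8*(-1/30)*70)) = -711417/(98197*(-56/3)) = -711417/98197*(-3/56) = 304893/785576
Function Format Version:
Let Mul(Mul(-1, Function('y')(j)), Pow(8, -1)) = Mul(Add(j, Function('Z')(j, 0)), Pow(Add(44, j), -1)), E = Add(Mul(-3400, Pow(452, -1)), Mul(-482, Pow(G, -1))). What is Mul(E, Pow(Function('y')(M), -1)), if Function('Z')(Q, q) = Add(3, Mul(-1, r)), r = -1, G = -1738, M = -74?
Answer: Rational(304893, 785576) ≈ 0.38811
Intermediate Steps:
E = Rational(-711417, 98197) (E = Add(Mul(-3400, Pow(452, -1)), Mul(-482, Pow(-1738, -1))) = Add(Mul(-3400, Rational(1, 452)), Mul(-482, Rational(-1, 1738))) = Add(Rational(-850, 113), Rational(241, 869)) = Rational(-711417, 98197) ≈ -7.2448)
Function('Z')(Q, q) = 4 (Function('Z')(Q, q) = Add(3, Mul(-1, -1)) = Add(3, 1) = 4)
Function('y')(j) = Mul(-8, Pow(Add(44, j), -1), Add(4, j)) (Function('y')(j) = Mul(-8, Mul(Add(j, 4), Pow(Add(44, j), -1))) = Mul(-8, Mul(Add(4, j), Pow(Add(44, j), -1))) = Mul(-8, Mul(Pow(Add(44, j), -1), Add(4, j))) = Mul(-8, Pow(Add(44, j), -1), Add(4, j)))
Mul(E, Pow(Function('y')(M), -1)) = Mul(Rational(-711417, 98197), Pow(Mul(8, Pow(Add(44, -74), -1), Add(-4, Mul(-1, -74))), -1)) = Mul(Rational(-711417, 98197), Pow(Mul(8, Pow(-30, -1), Add(-4, 74)), -1)) = Mul(Rational(-711417, 98197), Pow(Mul(8, Rational(-1, 30), 70), -1)) = Mul(Rational(-711417, 98197), Pow(Rational(-56, 3), -1)) = Mul(Rational(-711417, 98197), Rational(-3, 56)) = Rational(304893, 785576)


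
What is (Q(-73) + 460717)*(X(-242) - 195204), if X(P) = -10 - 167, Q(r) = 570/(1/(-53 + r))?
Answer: -75983084757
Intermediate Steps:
Q(r) = -30210 + 570*r (Q(r) = 570*(-53 + r) = -30210 + 570*r)
X(P) = -177
(Q(-73) + 460717)*(X(-242) - 195204) = ((-30210 + 570*(-73)) + 460717)*(-177 - 195204) = ((-30210 - 41610) + 460717)*(-195381) = (-71820 + 460717)*(-195381) = 388897*(-195381) = -75983084757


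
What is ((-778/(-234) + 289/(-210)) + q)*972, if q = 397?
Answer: 176439006/455 ≈ 3.8778e+5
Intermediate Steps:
((-778/(-234) + 289/(-210)) + q)*972 = ((-778/(-234) + 289/(-210)) + 397)*972 = ((-778*(-1/234) + 289*(-1/210)) + 397)*972 = ((389/117 - 289/210) + 397)*972 = (15959/8190 + 397)*972 = (3267389/8190)*972 = 176439006/455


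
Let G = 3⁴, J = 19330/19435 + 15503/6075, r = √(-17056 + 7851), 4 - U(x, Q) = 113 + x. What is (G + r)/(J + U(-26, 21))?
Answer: -1912695525/1876176464 - 23613525*I*√9205/1876176464 ≈ -1.0195 - 1.2075*I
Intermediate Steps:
U(x, Q) = -109 - x (U(x, Q) = 4 - (113 + x) = 4 + (-113 - x) = -109 - x)
r = I*√9205 (r = √(-9205) = I*√9205 ≈ 95.943*I)
J = 83746111/23613525 (J = 19330*(1/19435) + 15503*(1/6075) = 3866/3887 + 15503/6075 = 83746111/23613525 ≈ 3.5465)
G = 81
(G + r)/(J + U(-26, 21)) = (81 + I*√9205)/(83746111/23613525 + (-109 - 1*(-26))) = (81 + I*√9205)/(83746111/23613525 + (-109 + 26)) = (81 + I*√9205)/(83746111/23613525 - 83) = (81 + I*√9205)/(-1876176464/23613525) = (81 + I*√9205)*(-23613525/1876176464) = -1912695525/1876176464 - 23613525*I*√9205/1876176464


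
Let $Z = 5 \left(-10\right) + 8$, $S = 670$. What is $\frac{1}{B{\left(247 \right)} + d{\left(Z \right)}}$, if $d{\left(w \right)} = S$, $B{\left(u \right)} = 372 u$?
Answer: $\frac{1}{92554} \approx 1.0805 \cdot 10^{-5}$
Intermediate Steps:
$Z = -42$ ($Z = -50 + 8 = -42$)
$d{\left(w \right)} = 670$
$\frac{1}{B{\left(247 \right)} + d{\left(Z \right)}} = \frac{1}{372 \cdot 247 + 670} = \frac{1}{91884 + 670} = \frac{1}{92554}$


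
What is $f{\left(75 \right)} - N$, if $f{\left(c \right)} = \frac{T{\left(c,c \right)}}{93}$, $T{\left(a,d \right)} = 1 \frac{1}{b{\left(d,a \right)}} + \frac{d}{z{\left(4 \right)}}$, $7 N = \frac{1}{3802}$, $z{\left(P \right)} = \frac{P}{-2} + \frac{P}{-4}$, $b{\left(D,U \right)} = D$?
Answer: $- \frac{49881611}{185632650} \approx -0.26871$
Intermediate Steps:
$z{\left(P \right)} = - \frac{3 P}{4}$ ($z{\left(P \right)} = P \left(- \frac{1}{2}\right) + P \left(- \frac{1}{4}\right) = - \frac{P}{2} - \frac{P}{4} = - \frac{3 P}{4}$)
$N = \frac{1}{26614}$ ($N = \frac{1}{7 \cdot 3802} = \frac{1}{7} \cdot \frac{1}{3802} = \frac{1}{26614} \approx 3.7574 \cdot 10^{-5}$)
$T{\left(a,d \right)} = \frac{1}{d} - \frac{d}{3}$ ($T{\left(a,d \right)} = 1 \frac{1}{d} + \frac{d}{\left(- \frac{3}{4}\right) 4} = \frac{1}{d} + \frac{d}{-3} = \frac{1}{d} + d \left(- \frac{1}{3}\right) = \frac{1}{d} - \frac{d}{3}$)
$f{\left(c \right)} = - \frac{c}{279} + \frac{1}{93 c}$ ($f{\left(c \right)} = \frac{\frac{1}{c} - \frac{c}{3}}{93} = \left(\frac{1}{c} - \frac{c}{3}\right) \frac{1}{93} = - \frac{c}{279} + \frac{1}{93 c}$)
$f{\left(75 \right)} - N = \frac{3 - 75^{2}}{279 \cdot 75} - \frac{1}{26614} = \frac{1}{279} \cdot \frac{1}{75} \left(3 - 5625\right) - \frac{1}{26614} = \frac{1}{279} \cdot \frac{1}{75} \left(-5622\right) - \frac{1}{26614} = - \frac{1874}{6975} - \frac{1}{26614} = - \frac{49881611}{185632650}$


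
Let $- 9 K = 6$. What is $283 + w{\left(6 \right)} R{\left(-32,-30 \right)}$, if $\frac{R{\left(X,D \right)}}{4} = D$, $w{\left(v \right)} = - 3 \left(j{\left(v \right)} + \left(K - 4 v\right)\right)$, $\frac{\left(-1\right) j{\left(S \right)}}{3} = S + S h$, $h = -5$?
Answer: $17323$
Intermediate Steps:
$K = - \frac{2}{3}$ ($K = \left(- \frac{1}{9}\right) 6 = - \frac{2}{3} \approx -0.66667$)
$j{\left(S \right)} = 12 S$ ($j{\left(S \right)} = - 3 \left(S + S \left(-5\right)\right) = - 3 \left(S - 5 S\right) = - 3 \left(- 4 S\right) = 12 S$)
$w{\left(v \right)} = 2 - 24 v$ ($w{\left(v \right)} = - 3 \left(12 v - \left(\frac{2}{3} + 4 v\right)\right) = - 3 \left(- \frac{2}{3} + 8 v\right) = 2 - 24 v$)
$R{\left(X,D \right)} = 4 D$
$283 + w{\left(6 \right)} R{\left(-32,-30 \right)} = 283 + \left(2 - 144\right) 4 \left(-30\right) = 283 + \left(2 - 144\right) \left(-120\right) = 283 - -17040 = 283 + 17040 = 17323$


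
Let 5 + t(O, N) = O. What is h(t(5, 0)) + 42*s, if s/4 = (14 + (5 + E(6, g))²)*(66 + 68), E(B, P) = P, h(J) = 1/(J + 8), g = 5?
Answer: 20530945/8 ≈ 2.5664e+6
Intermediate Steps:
t(O, N) = -5 + O
h(J) = 1/(8 + J)
s = 61104 (s = 4*((14 + (5 + 5)²)*(66 + 68)) = 4*((14 + 10²)*134) = 4*((14 + 100)*134) = 4*(114*134) = 4*15276 = 61104)
h(t(5, 0)) + 42*s = 1/(8 + (-5 + 5)) + 42*61104 = 1/(8 + 0) + 2566368 = 1/8 + 2566368 = ⅛ + 2566368 = 20530945/8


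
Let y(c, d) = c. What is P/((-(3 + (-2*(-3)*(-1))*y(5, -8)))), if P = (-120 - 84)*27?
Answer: -204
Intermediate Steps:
P = -5508 (P = -204*27 = -5508)
P/((-(3 + (-2*(-3)*(-1))*y(5, -8)))) = -5508*(-1/(3 + (-2*(-3)*(-1))*5)) = -5508*(-1/(3 + (6*(-1))*5)) = -5508*(-1/(3 - 6*5)) = -5508*(-1/(3 - 30)) = -5508/((-1*(-27))) = -5508/27 = -5508*1/27 = -204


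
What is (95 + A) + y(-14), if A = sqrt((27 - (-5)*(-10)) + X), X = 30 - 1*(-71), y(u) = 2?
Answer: 97 + sqrt(78) ≈ 105.83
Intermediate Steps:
X = 101 (X = 30 + 71 = 101)
A = sqrt(78) (A = sqrt((27 - (-5)*(-10)) + 101) = sqrt((27 - 1*50) + 101) = sqrt((27 - 50) + 101) = sqrt(-23 + 101) = sqrt(78) ≈ 8.8318)
(95 + A) + y(-14) = (95 + sqrt(78)) + 2 = 97 + sqrt(78)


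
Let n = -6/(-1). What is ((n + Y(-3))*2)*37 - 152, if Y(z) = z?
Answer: 70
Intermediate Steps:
n = 6 (n = -6*(-1) = 6)
((n + Y(-3))*2)*37 - 152 = ((6 - 3)*2)*37 - 152 = (3*2)*37 - 152 = 6*37 - 152 = 222 - 152 = 70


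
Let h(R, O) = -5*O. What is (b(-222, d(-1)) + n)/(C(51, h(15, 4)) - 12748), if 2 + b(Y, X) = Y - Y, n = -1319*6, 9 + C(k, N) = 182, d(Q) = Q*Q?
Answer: 7916/12575 ≈ 0.62950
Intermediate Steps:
d(Q) = Q**2
C(k, N) = 173 (C(k, N) = -9 + 182 = 173)
n = -7914
b(Y, X) = -2 (b(Y, X) = -2 + (Y - Y) = -2 + 0 = -2)
(b(-222, d(-1)) + n)/(C(51, h(15, 4)) - 12748) = (-2 - 7914)/(173 - 12748) = -7916/(-12575) = -7916*(-1/12575) = 7916/12575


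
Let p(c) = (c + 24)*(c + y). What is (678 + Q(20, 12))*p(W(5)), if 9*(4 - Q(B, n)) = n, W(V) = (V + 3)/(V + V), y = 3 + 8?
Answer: 14939272/75 ≈ 1.9919e+5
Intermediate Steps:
y = 11
W(V) = (3 + V)/(2*V) (W(V) = (3 + V)/((2*V)) = (3 + V)*(1/(2*V)) = (3 + V)/(2*V))
Q(B, n) = 4 - n/9
p(c) = (11 + c)*(24 + c) (p(c) = (c + 24)*(c + 11) = (24 + c)*(11 + c) = (11 + c)*(24 + c))
(678 + Q(20, 12))*p(W(5)) = (678 + (4 - ⅑*12))*(264 + ((½)*(3 + 5)/5)² + 35*((½)*(3 + 5)/5)) = (678 + (4 - 4/3))*(264 + ((½)*(⅕)*8)² + 35*((½)*(⅕)*8)) = (678 + 8/3)*(264 + (⅘)² + 35*(⅘)) = 2042*(264 + 16/25 + 28)/3 = (2042/3)*(7316/25) = 14939272/75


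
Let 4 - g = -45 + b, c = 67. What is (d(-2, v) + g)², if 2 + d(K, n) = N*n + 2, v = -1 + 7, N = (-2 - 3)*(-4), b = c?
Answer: 10404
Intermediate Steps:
b = 67
N = 20 (N = -5*(-4) = 20)
v = 6
d(K, n) = 20*n (d(K, n) = -2 + (20*n + 2) = -2 + (2 + 20*n) = 20*n)
g = -18 (g = 4 - (-45 + 67) = 4 - 1*22 = 4 - 22 = -18)
(d(-2, v) + g)² = (20*6 - 18)² = (120 - 18)² = 102² = 10404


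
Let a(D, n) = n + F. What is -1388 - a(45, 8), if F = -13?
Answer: -1383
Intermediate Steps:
a(D, n) = -13 + n (a(D, n) = n - 13 = -13 + n)
-1388 - a(45, 8) = -1388 - (-13 + 8) = -1388 - 1*(-5) = -1388 + 5 = -1383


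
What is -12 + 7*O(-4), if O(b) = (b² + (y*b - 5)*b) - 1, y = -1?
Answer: 121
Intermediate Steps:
O(b) = -1 + b² + b*(-5 - b) (O(b) = (b² + (-b - 5)*b) - 1 = (b² + (-5 - b)*b) - 1 = (b² + b*(-5 - b)) - 1 = -1 + b² + b*(-5 - b))
-12 + 7*O(-4) = -12 + 7*(-1 - 5*(-4)) = -12 + 7*(-1 + 20) = -12 + 7*19 = -12 + 133 = 121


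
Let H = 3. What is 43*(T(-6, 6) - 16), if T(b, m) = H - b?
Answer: -301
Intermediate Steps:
T(b, m) = 3 - b
43*(T(-6, 6) - 16) = 43*((3 - 1*(-6)) - 16) = 43*((3 + 6) - 16) = 43*(9 - 16) = 43*(-7) = -301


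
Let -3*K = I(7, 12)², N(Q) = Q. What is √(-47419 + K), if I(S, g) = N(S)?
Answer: I*√426918/3 ≈ 217.8*I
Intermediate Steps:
I(S, g) = S
K = -49/3 (K = -⅓*7² = -⅓*49 = -49/3 ≈ -16.333)
√(-47419 + K) = √(-47419 - 49/3) = √(-142306/3) = I*√426918/3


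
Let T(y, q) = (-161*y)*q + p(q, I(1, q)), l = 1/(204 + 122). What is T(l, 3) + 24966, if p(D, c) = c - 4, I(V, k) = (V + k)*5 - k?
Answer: 8142671/326 ≈ 24978.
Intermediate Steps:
I(V, k) = 4*k + 5*V (I(V, k) = (5*V + 5*k) - k = 4*k + 5*V)
l = 1/326 ≈ 0.0030675
p(D, c) = -4 + c
T(y, q) = 1 + 4*q - 161*q*y (T(y, q) = (-161*y)*q + (-4 + (4*q + 5*1)) = -161*q*y + (-4 + (4*q + 5)) = -161*q*y + (-4 + (5 + 4*q)) = -161*q*y + (1 + 4*q) = 1 + 4*q - 161*q*y)
T(l, 3) + 24966 = (1 + 4*3 - 161*3*1/326) + 24966 = (1 + 12 - 483/326) + 24966 = 3755/326 + 24966 = 8142671/326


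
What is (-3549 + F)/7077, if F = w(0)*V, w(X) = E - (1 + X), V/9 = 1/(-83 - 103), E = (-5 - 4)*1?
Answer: -36668/73129 ≈ -0.50142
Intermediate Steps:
E = -9 (E = -9*1 = -9)
V = -3/62 (V = 9/(-83 - 103) = 9/(-186) = 9*(-1/186) = -3/62 ≈ -0.048387)
w(X) = -10 - X (w(X) = -9 - (1 + X) = -9 + (-1 - X) = -10 - X)
F = 15/31 (F = (-10 - 1*0)*(-3/62) = (-10 + 0)*(-3/62) = -10*(-3/62) = 15/31 ≈ 0.48387)
(-3549 + F)/7077 = (-3549 + 15/31)/7077 = -110004/31*1/7077 = -36668/73129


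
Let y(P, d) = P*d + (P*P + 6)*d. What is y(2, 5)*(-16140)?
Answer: -968400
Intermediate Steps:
y(P, d) = P*d + d*(6 + P²) (y(P, d) = P*d + (P² + 6)*d = P*d + (6 + P²)*d = P*d + d*(6 + P²))
y(2, 5)*(-16140) = (5*(6 + 2 + 2²))*(-16140) = (5*(6 + 2 + 4))*(-16140) = (5*12)*(-16140) = 60*(-16140) = -968400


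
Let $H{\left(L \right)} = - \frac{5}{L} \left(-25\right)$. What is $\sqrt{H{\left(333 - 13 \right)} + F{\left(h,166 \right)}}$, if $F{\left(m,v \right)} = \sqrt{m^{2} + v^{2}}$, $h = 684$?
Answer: $\frac{\sqrt{25 + 128 \sqrt{123853}}}{8} \approx 26.538$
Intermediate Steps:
$H{\left(L \right)} = \frac{125}{L}$
$\sqrt{H{\left(333 - 13 \right)} + F{\left(h,166 \right)}} = \sqrt{\frac{125}{333 - 13} + \sqrt{684^{2} + 166^{2}}} = \sqrt{\frac{125}{320} + \sqrt{467856 + 27556}} = \sqrt{125 \cdot \frac{1}{320} + \sqrt{495412}} = \sqrt{\frac{25}{64} + 2 \sqrt{123853}}$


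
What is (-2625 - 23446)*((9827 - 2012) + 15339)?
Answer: -603647934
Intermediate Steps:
(-2625 - 23446)*((9827 - 2012) + 15339) = -26071*(7815 + 15339) = -26071*23154 = -603647934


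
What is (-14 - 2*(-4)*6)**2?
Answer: 1156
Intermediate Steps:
(-14 - 2*(-4)*6)**2 = (-14 + 8*6)**2 = (-14 + 48)**2 = 34**2 = 1156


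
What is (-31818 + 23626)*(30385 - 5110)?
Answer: -207052800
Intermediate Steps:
(-31818 + 23626)*(30385 - 5110) = -8192*25275 = -207052800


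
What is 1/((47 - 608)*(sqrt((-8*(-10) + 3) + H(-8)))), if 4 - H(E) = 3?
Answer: -sqrt(21)/23562 ≈ -0.00019449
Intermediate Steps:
H(E) = 1 (H(E) = 4 - 1*3 = 4 - 3 = 1)
1/((47 - 608)*(sqrt((-8*(-10) + 3) + H(-8)))) = 1/((47 - 608)*(sqrt((-8*(-10) + 3) + 1))) = 1/((-561)*(sqrt((80 + 3) + 1))) = -1/(561*sqrt(83 + 1)) = -sqrt(21)/42/561 = -sqrt(21)/23562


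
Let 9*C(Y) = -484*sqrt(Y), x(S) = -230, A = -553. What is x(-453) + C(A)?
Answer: -230 - 484*I*sqrt(553)/9 ≈ -230.0 - 1264.6*I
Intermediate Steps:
C(Y) = -484*sqrt(Y)/9 (C(Y) = (-484*sqrt(Y))/9 = -484*sqrt(Y)/9)
x(-453) + C(A) = -230 - 484*I*sqrt(553)/9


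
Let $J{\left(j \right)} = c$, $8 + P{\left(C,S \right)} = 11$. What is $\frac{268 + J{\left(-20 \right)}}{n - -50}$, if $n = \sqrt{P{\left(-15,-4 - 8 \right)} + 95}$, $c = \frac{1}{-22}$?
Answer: $\frac{147375}{26422} - \frac{41265 \sqrt{2}}{52844} \approx 4.4734$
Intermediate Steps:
$P{\left(C,S \right)} = 3$ ($P{\left(C,S \right)} = -8 + 11 = 3$)
$c = - \frac{1}{22} \approx -0.045455$
$J{\left(j \right)} = - \frac{1}{22}$
$n = 7 \sqrt{2}$ ($n = \sqrt{3 + 95} = \sqrt{98} = 7 \sqrt{2} \approx 9.8995$)
$\frac{268 + J{\left(-20 \right)}}{n - -50} = \frac{268 - \frac{1}{22}}{7 \sqrt{2} - -50} = \frac{5895}{22 \left(7 \sqrt{2} + \left(55 - 5\right)\right)} = \frac{5895}{22 \left(7 \sqrt{2} + 50\right)} = \frac{5895}{22 \left(50 + 7 \sqrt{2}\right)}$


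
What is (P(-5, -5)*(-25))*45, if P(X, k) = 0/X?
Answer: 0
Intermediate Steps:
P(X, k) = 0
(P(-5, -5)*(-25))*45 = (0*(-25))*45 = 0*45 = 0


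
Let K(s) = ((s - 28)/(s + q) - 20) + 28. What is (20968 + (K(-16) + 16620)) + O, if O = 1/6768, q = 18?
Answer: 254300833/6768 ≈ 37574.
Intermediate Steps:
O = 1/6768 ≈ 0.00014775
K(s) = 8 + (-28 + s)/(18 + s) (K(s) = ((s - 28)/(s + 18) - 20) + 28 = ((-28 + s)/(18 + s) - 20) + 28 = (-20 + (-28 + s)/(18 + s)) + 28 = 8 + (-28 + s)/(18 + s))
(20968 + (K(-16) + 16620)) + O = (20968 + ((116 + 9*(-16))/(18 - 16) + 16620)) + 1/6768 = (20968 + ((116 - 144)/2 + 16620)) + 1/6768 = (20968 + ((½)*(-28) + 16620)) + 1/6768 = (20968 + (-14 + 16620)) + 1/6768 = (20968 + 16606) + 1/6768 = 37574 + 1/6768 = 254300833/6768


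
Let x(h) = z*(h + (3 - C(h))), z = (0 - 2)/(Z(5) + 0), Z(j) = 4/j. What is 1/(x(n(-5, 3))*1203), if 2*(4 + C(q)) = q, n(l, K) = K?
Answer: -4/102255 ≈ -3.9118e-5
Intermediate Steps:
C(q) = -4 + q/2
z = -5/2 (z = (0 - 2)/(4/5 + 0) = -2/(4*(⅕) + 0) = -2/(⅘ + 0) = -2/⅘ = -2*5/4 = -5/2 ≈ -2.5000)
x(h) = -35/2 - 5*h/4 (x(h) = -5*(h + (3 - (-4 + h/2)))/2 = -5*(h + (3 + (4 - h/2)))/2 = -5*(h + (7 - h/2))/2 = -5*(7 + h/2)/2 = -35/2 - 5*h/4)
1/(x(n(-5, 3))*1203) = 1/((-35/2 - 5/4*3)*1203) = 1/((-35/2 - 15/4)*1203) = 1/(-85/4*1203) = 1/(-102255/4) = -4/102255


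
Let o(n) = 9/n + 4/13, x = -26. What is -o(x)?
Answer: 1/26 ≈ 0.038462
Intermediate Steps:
o(n) = 4/13 + 9/n (o(n) = 9/n + 4*(1/13) = 9/n + 4/13 = 4/13 + 9/n)
-o(x) = -(4/13 + 9/(-26)) = -(4/13 + 9*(-1/26)) = -(4/13 - 9/26) = -1*(-1/26) = 1/26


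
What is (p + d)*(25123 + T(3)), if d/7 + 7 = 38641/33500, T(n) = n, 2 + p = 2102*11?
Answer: 9713070723681/16750 ≈ 5.7989e+8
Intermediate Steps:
p = 23120 (p = -2 + 2102*11 = -2 + 23122 = 23120)
d = -1371013/33500 (d = -49 + 7*(38641/33500) = -49 + 270487/33500 = -1371013/33500 ≈ -40.926)
(p + d)*(25123 + T(3)) = (23120 - 1371013/33500)*(25123 + 3) = (773148987/33500)*25126 = 9713070723681/16750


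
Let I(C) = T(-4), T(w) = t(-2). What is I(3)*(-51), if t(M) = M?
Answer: 102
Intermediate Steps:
T(w) = -2
I(C) = -2
I(3)*(-51) = -2*(-51) = 102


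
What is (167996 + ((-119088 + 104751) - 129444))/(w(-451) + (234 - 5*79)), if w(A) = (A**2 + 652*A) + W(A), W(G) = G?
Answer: -835/3147 ≈ -0.26533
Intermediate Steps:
w(A) = A**2 + 653*A (w(A) = (A**2 + 652*A) + A = A**2 + 653*A)
(167996 + ((-119088 + 104751) - 129444))/(w(-451) + (234 - 5*79)) = (167996 + ((-119088 + 104751) - 129444))/(-451*(653 - 451) + (234 - 5*79)) = (167996 + (-14337 - 129444))/(-451*202 + (234 - 395)) = (167996 - 143781)/(-91102 - 161) = 24215/(-91263) = 24215*(-1/91263) = -835/3147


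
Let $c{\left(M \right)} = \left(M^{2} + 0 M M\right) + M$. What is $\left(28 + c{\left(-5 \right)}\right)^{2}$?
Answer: $2304$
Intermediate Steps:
$c{\left(M \right)} = M + M^{2}$ ($c{\left(M \right)} = \left(M^{2} + 0 M\right) + M = \left(M^{2} + 0\right) + M = M^{2} + M = M + M^{2}$)
$\left(28 + c{\left(-5 \right)}\right)^{2} = \left(28 - 5 \left(1 - 5\right)\right)^{2} = \left(28 - -20\right)^{2} = \left(28 + 20\right)^{2} = 48^{2} = 2304$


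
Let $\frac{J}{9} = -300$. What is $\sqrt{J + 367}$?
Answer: $i \sqrt{2333} \approx 48.301 i$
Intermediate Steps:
$J = -2700$ ($J = 9 \left(-300\right) = -2700$)
$\sqrt{J + 367} = \sqrt{-2700 + 367} = \sqrt{-2333} = i \sqrt{2333}$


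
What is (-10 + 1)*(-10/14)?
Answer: 45/7 ≈ 6.4286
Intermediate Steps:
(-10 + 1)*(-10/14) = -(-90)/14 = -9*(-5/7) = 45/7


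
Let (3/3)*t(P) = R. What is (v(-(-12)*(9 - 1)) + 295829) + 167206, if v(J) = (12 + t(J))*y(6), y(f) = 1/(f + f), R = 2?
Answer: 2778217/6 ≈ 4.6304e+5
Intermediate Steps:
t(P) = 2
y(f) = 1/(2*f)
v(J) = 7/6 (v(J) = (12 + 2)*((½)/6) = 14*((½)*(⅙)) = 14*(1/12) = 7/6)
(v(-(-12)*(9 - 1)) + 295829) + 167206 = (7/6 + 295829) + 167206 = 1774981/6 + 167206 = 2778217/6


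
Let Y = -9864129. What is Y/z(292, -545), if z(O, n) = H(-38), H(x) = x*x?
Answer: -9864129/1444 ≈ -6831.1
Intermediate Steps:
H(x) = x²
z(O, n) = 1444 (z(O, n) = (-38)² = 1444)
Y/z(292, -545) = -9864129/1444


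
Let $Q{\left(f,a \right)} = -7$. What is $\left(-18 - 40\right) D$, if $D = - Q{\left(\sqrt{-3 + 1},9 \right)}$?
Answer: $-406$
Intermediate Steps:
$D = 7$ ($D = \left(-1\right) \left(-7\right) = 7$)
$\left(-18 - 40\right) D = \left(-18 - 40\right) 7 = \left(-58\right) 7 = -406$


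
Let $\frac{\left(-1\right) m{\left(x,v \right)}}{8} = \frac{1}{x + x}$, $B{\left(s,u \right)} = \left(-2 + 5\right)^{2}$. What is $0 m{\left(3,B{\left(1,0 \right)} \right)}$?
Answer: $0$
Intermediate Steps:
$B{\left(s,u \right)} = 9$ ($B{\left(s,u \right)} = 3^{2} = 9$)
$m{\left(x,v \right)} = - \frac{4}{x}$ ($m{\left(x,v \right)} = - \frac{8}{x + x} = - \frac{8}{2 x} = - 8 \frac{1}{2 x} = - \frac{4}{x}$)
$0 m{\left(3,B{\left(1,0 \right)} \right)} = 0 \left(- \frac{4}{3}\right) = 0$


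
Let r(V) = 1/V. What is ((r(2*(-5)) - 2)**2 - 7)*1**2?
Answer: -259/100 ≈ -2.5900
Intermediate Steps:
((r(2*(-5)) - 2)**2 - 7)*1**2 = ((1/(2*(-5)) - 2)**2 - 7)*1**2 = ((1/(-10) - 2)**2 - 7)*1 = ((-1/10 - 2)**2 - 7)*1 = ((-21/10)**2 - 7)*1 = (441/100 - 7)*1 = -259/100*1 = -259/100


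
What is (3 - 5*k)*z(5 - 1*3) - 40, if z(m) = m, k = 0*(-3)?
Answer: -34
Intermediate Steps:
k = 0
(3 - 5*k)*z(5 - 1*3) - 40 = (3 - 5*0)*(5 - 1*3) - 40 = (3 + 0)*(5 - 3) - 40 = 3*2 - 40 = 6 - 40 = -34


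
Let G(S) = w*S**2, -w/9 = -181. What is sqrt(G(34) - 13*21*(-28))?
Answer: 4*sqrt(118173) ≈ 1375.1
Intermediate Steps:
w = 1629 (w = -9*(-181) = 1629)
G(S) = 1629*S**2
sqrt(G(34) - 13*21*(-28)) = sqrt(1629*34**2 - 13*21*(-28)) = sqrt(1629*1156 - 273*(-28)) = sqrt(1883124 + 7644) = sqrt(1890768) = 4*sqrt(118173)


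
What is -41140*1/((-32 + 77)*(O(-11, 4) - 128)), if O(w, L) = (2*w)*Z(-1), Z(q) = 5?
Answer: 242/63 ≈ 3.8413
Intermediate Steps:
O(w, L) = 10*w (O(w, L) = (2*w)*5 = 10*w)
-41140*1/((-32 + 77)*(O(-11, 4) - 128)) = -41140*1/((-32 + 77)*(10*(-11) - 128)) = -41140*1/(45*(-110 - 128)) = -41140/((-238*45)) = -41140/(-10710) = -41140*(-1/10710) = 242/63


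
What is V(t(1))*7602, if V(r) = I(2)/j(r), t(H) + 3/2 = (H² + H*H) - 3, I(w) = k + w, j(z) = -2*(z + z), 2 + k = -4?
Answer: -15204/5 ≈ -3040.8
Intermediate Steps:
k = -6 (k = -2 - 4 = -6)
j(z) = -4*z
I(w) = -6 + w
t(H) = -9/2 + 2*H² (t(H) = -3/2 + ((H² + H*H) - 3) = -3/2 + ((H² + H²) - 3) = -3/2 + (2*H² - 3) = -3/2 + (-3 + 2*H²) = -9/2 + 2*H²)
V(r) = 1/r (V(r) = (-6 + 2)/((-4*r)) = -(-1)/r = 1/r)
V(t(1))*7602 = 7602/(-9/2 + 2*1²) = 7602/(-9/2 + 2*1) = 7602/(-9/2 + 2) = 7602/(-5/2) = -⅖*7602 = -15204/5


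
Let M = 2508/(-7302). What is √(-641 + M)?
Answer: I*√949886755/1217 ≈ 25.325*I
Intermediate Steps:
M = -418/1217 (M = 2508*(-1/7302) = -418/1217 ≈ -0.34347)
√(-641 + M) = √(-641 - 418/1217) = √(-780515/1217) = I*√949886755/1217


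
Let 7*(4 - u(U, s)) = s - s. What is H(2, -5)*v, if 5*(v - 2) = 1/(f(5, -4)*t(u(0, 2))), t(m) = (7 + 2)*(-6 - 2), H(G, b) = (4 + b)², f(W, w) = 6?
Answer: 4319/2160 ≈ 1.9995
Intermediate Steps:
u(U, s) = 4 (u(U, s) = 4 - (s - s)/7 = 4 - ⅐*0 = 4 + 0 = 4)
t(m) = -72 (t(m) = 9*(-8) = -72)
v = 4319/2160 (v = 2 + 1/(5*((6*(-72)))) = 2 + (⅕)/(-432) = 2 + (⅕)*(-1/432) = 2 - 1/2160 = 4319/2160 ≈ 1.9995)
H(2, -5)*v = (4 - 5)²*(4319/2160) = (-1)²*(4319/2160) = 1*(4319/2160) = 4319/2160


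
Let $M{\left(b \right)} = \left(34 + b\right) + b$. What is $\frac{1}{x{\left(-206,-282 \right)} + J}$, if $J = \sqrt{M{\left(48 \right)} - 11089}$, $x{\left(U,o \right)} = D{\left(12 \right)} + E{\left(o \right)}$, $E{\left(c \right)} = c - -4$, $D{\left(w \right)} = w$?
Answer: $- \frac{266}{81715} - \frac{i \sqrt{10959}}{81715} \approx -0.0032552 - 0.0012811 i$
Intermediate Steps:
$M{\left(b \right)} = 34 + 2 b$
$E{\left(c \right)} = 4 + c$ ($E{\left(c \right)} = c + 4 = 4 + c$)
$x{\left(U,o \right)} = 16 + o$ ($x{\left(U,o \right)} = 12 + \left(4 + o\right) = 16 + o$)
$J = i \sqrt{10959}$ ($J = \sqrt{\left(34 + 2 \cdot 48\right) - 11089} = \sqrt{\left(34 + 96\right) - 11089} = \sqrt{130 - 11089} = \sqrt{-10959} = i \sqrt{10959} \approx 104.69 i$)
$\frac{1}{x{\left(-206,-282 \right)} + J} = \frac{1}{\left(16 - 282\right) + i \sqrt{10959}} = \frac{1}{-266 + i \sqrt{10959}}$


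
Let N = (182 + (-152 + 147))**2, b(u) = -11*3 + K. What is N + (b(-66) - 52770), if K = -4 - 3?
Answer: -21481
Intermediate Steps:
K = -7
b(u) = -40 (b(u) = -11*3 - 7 = -33 - 7 = -40)
N = 31329 (N = (182 - 5)**2 = 177**2 = 31329)
N + (b(-66) - 52770) = 31329 + (-40 - 52770) = 31329 - 52810 = -21481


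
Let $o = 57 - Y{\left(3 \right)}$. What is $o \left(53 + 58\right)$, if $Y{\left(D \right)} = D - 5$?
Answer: $6549$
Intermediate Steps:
$Y{\left(D \right)} = -5 + D$
$o = 59$ ($o = 57 - \left(-5 + 3\right) = 57 - -2 = 57 + 2 = 59$)
$o \left(53 + 58\right) = 59 \left(53 + 58\right) = 59 \cdot 111 = 6549$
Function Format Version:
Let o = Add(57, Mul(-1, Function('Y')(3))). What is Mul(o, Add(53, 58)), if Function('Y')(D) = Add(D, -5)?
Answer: 6549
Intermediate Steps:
Function('Y')(D) = Add(-5, D)
o = 59 (o = Add(57, Mul(-1, Add(-5, 3))) = Add(57, Mul(-1, -2)) = Add(57, 2) = 59)
Mul(o, Add(53, 58)) = Mul(59, Add(53, 58)) = Mul(59, 111) = 6549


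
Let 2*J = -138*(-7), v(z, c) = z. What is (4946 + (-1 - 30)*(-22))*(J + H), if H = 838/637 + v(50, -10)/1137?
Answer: 94016164244/34489 ≈ 2.7260e+6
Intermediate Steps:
J = 483 (J = (-138*(-7))/2 = (½)*966 = 483)
H = 984656/724269 (H = 838/637 + 50/1137 = 984656/724269 ≈ 1.3595)
(4946 + (-1 - 30)*(-22))*(J + H) = (4946 + (-1 - 30)*(-22))*(483 + 984656/724269) = (4946 - 31*(-22))*(350806583/724269) = (4946 + 682)*(350806583/724269) = 5628*(350806583/724269) = 94016164244/34489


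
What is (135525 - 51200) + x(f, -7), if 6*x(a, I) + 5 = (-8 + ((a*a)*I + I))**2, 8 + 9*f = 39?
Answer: 3382580509/39366 ≈ 85927.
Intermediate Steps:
f = 31/9 (f = -8/9 + (1/9)*39 = -8/9 + 13/3 = 31/9 ≈ 3.4444)
x(a, I) = -5/6 + (-8 + I + I*a**2)**2/6 (x(a, I) = -5/6 + (-8 + ((a*a)*I + I))**2/6 = -5/6 + (-8 + (a**2*I + I))**2/6 = -5/6 + (-8 + (I*a**2 + I))**2/6 = -5/6 + (-8 + (I + I*a**2))**2/6 = -5/6 + (-8 + I + I*a**2)**2/6)
(135525 - 51200) + x(f, -7) = (135525 - 51200) + (-5/6 + (-8 - 7 - 7*(31/9)**2)**2/6) = 84325 + (-5/6 + (-8 - 7 - 7*961/81)**2/6) = 84325 + (-5/6 + (-8 - 7 - 6727/81)**2/6) = 84325 + (-5/6 + (-7942/81)**2/6) = 84325 + (-5/6 + (1/6)*(63075364/6561)) = 84325 + (-5/6 + 31537682/19683) = 84325 + 63042559/39366 = 3382580509/39366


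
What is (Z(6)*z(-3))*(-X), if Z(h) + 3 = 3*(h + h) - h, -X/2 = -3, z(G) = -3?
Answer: 486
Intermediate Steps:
X = 6 (X = -2*(-3) = 6)
Z(h) = -3 + 5*h (Z(h) = -3 + (3*(h + h) - h) = -3 + (3*(2*h) - h) = -3 + (6*h - h) = -3 + 5*h)
(Z(6)*z(-3))*(-X) = ((-3 + 5*6)*(-3))*(-1*6) = ((-3 + 30)*(-3))*(-6) = (27*(-3))*(-6) = -81*(-6) = 486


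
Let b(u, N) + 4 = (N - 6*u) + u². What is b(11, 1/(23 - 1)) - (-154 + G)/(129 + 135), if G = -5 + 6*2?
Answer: 4541/88 ≈ 51.602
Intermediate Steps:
G = 7 (G = -5 + 12 = 7)
b(u, N) = -4 + N + u² - 6*u (b(u, N) = -4 + ((N - 6*u) + u²) = -4 + (N + u² - 6*u) = -4 + N + u² - 6*u)
b(11, 1/(23 - 1)) - (-154 + G)/(129 + 135) = (-4 + 1/(23 - 1) + 11² - 6*11) - (-154 + 7)/(129 + 135) = (-4 + 1/22 + 121 - 66) - (-147)/264 = 1123/22 - 1*(-49/88) = 1123/22 + 49/88 = 4541/88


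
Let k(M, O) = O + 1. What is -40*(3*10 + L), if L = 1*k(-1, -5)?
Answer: -1040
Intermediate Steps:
k(M, O) = 1 + O
L = -4 (L = 1*(1 - 5) = 1*(-4) = -4)
-40*(3*10 + L) = -40*(3*10 - 4) = -40*(30 - 4) = -40*26 = -1040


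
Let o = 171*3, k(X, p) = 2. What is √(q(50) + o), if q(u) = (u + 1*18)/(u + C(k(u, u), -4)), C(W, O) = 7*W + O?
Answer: 4*√7230/15 ≈ 22.674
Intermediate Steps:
C(W, O) = O + 7*W
o = 513
q(u) = (18 + u)/(10 + u) (q(u) = (u + 1*18)/(u + (-4 + 7*2)) = (u + 18)/(u + (-4 + 14)) = (18 + u)/(u + 10) = (18 + u)/(10 + u))
√(q(50) + o) = √((18 + 50)/(10 + 50) + 513) = √(68/60 + 513) = √((1/60)*68 + 513) = √(17/15 + 513) = √(7712/15) = 4*√7230/15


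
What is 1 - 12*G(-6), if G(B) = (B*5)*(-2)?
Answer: -719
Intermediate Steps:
G(B) = -10*B (G(B) = (5*B)*(-2) = -10*B)
1 - 12*G(-6) = 1 - (-120)*(-6) = 1 - 12*60 = 1 - 720 = -719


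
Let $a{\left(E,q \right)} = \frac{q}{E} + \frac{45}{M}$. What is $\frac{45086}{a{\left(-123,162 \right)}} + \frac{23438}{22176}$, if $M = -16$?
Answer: $- \frac{5204945299}{476784} \approx -10917.0$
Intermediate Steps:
$a{\left(E,q \right)} = - \frac{45}{16} + \frac{q}{E}$ ($a{\left(E,q \right)} = \frac{q}{E} + \frac{45}{-16} = \frac{q}{E} + 45 \left(- \frac{1}{16}\right) = \frac{q}{E} - \frac{45}{16} = - \frac{45}{16} + \frac{q}{E}$)
$\frac{45086}{a{\left(-123,162 \right)}} + \frac{23438}{22176} = \frac{45086}{- \frac{45}{16} + \frac{162}{-123}} + \frac{23438}{22176} = \frac{45086}{- \frac{45}{16} + 162 \left(- \frac{1}{123}\right)} + 23438 \cdot \frac{1}{22176} = \frac{45086}{- \frac{45}{16} - \frac{54}{41}} + \frac{11719}{11088} = \frac{45086}{- \frac{2709}{656}} + \frac{11719}{11088} = 45086 \left(- \frac{656}{2709}\right) + \frac{11719}{11088} = - \frac{29576416}{2709} + \frac{11719}{11088} = - \frac{5204945299}{476784}$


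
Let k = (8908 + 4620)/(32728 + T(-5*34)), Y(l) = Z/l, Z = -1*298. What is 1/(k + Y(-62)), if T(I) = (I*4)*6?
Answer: 111011/585990 ≈ 0.18944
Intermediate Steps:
Z = -298
Y(l) = -298/l
T(I) = 24*I (T(I) = (4*I)*6 = 24*I)
k = 1691/3581 (k = (8908 + 4620)/(32728 + 24*(-5*34)) = 13528/(32728 + 24*(-170)) = 13528/(32728 - 4080) = 13528/28648 = 13528*(1/28648) = 1691/3581 ≈ 0.47221)
1/(k + Y(-62)) = 1/(1691/3581 - 298/(-62)) = 1/(1691/3581 - 298*(-1/62)) = 1/(1691/3581 + 149/31) = 1/(585990/111011) = 111011/585990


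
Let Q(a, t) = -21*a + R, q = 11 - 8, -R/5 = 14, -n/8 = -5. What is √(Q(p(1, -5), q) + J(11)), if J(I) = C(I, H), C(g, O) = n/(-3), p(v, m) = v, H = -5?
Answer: I*√939/3 ≈ 10.214*I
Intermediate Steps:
n = 40 (n = -8*(-5) = 40)
R = -70 (R = -5*14 = -70)
C(g, O) = -40/3 (C(g, O) = 40/(-3) = 40*(-⅓) = -40/3)
J(I) = -40/3
q = 3
Q(a, t) = -70 - 21*a (Q(a, t) = -21*a - 70 = -70 - 21*a)
√(Q(p(1, -5), q) + J(11)) = √((-70 - 21*1) - 40/3) = √((-70 - 21) - 40/3) = √(-91 - 40/3) = √(-313/3) = I*√939/3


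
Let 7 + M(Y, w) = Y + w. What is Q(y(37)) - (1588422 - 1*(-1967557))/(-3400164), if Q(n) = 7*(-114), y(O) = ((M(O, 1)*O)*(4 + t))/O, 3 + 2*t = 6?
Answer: -2709774893/3400164 ≈ -796.95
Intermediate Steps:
t = 3/2 (t = -3/2 + (1/2)*6 = -3/2 + 3 = 3/2 ≈ 1.5000)
M(Y, w) = -7 + Y + w (M(Y, w) = -7 + (Y + w) = -7 + Y + w)
y(O) = -33 + 11*O/2 (y(O) = (((-7 + O + 1)*O)*(4 + 3/2))/O = (((-6 + O)*O)*(11/2))/O = ((O*(-6 + O))*(11/2))/O = (11*O*(-6 + O)/2)/O = -33 + 11*O/2)
Q(n) = -798
Q(y(37)) - (1588422 - 1*(-1967557))/(-3400164) = -798 - (1588422 - 1*(-1967557))/(-3400164) = -798 - (1588422 + 1967557)*(-1)/3400164 = -798 - 3555979*(-1)/3400164 = -798 - 1*(-3555979/3400164) = -798 + 3555979/3400164 = -2709774893/3400164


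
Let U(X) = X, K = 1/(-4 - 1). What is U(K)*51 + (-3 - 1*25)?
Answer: -191/5 ≈ -38.200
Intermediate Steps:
K = -⅕ (K = 1/(-5) = -⅕ ≈ -0.20000)
U(K)*51 + (-3 - 1*25) = -⅕*51 + (-3 - 1*25) = -51/5 + (-3 - 25) = -51/5 - 28 = -191/5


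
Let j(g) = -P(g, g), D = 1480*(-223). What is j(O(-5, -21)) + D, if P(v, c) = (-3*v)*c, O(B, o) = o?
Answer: -328717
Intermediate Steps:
D = -330040
P(v, c) = -3*c*v
j(g) = 3*g² (j(g) = -(-3)*g*g = -(-3)*g² = 3*g²)
j(O(-5, -21)) + D = 3*(-21)² - 330040 = 3*441 - 330040 = 1323 - 330040 = -328717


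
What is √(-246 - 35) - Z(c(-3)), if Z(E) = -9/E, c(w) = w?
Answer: -3 + I*√281 ≈ -3.0 + 16.763*I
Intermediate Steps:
√(-246 - 35) - Z(c(-3)) = √(-246 - 35) - (-9)/(-3) = √(-281) - (-9)*(-1)/3 = I*√281 - 1*3 = I*√281 - 3 = -3 + I*√281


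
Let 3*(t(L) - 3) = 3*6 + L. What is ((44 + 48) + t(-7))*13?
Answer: 3848/3 ≈ 1282.7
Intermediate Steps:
t(L) = 9 + L/3 (t(L) = 3 + (3*6 + L)/3 = 3 + (18 + L)/3 = 3 + (6 + L/3) = 9 + L/3)
((44 + 48) + t(-7))*13 = ((44 + 48) + (9 + (1/3)*(-7)))*13 = (92 + (9 - 7/3))*13 = (92 + 20/3)*13 = (296/3)*13 = 3848/3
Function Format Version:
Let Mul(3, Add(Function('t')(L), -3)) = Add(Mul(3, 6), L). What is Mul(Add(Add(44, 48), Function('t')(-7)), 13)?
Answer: Rational(3848, 3) ≈ 1282.7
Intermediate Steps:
Function('t')(L) = Add(9, Mul(Rational(1, 3), L)) (Function('t')(L) = Add(3, Mul(Rational(1, 3), Add(Mul(3, 6), L))) = Add(3, Mul(Rational(1, 3), Add(18, L))) = Add(3, Add(6, Mul(Rational(1, 3), L))) = Add(9, Mul(Rational(1, 3), L)))
Mul(Add(Add(44, 48), Function('t')(-7)), 13) = Mul(Add(Add(44, 48), Add(9, Mul(Rational(1, 3), -7))), 13) = Mul(Add(92, Add(9, Rational(-7, 3))), 13) = Mul(Add(92, Rational(20, 3)), 13) = Mul(Rational(296, 3), 13) = Rational(3848, 3)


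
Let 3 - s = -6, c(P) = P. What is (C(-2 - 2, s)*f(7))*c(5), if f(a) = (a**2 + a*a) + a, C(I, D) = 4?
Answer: 2100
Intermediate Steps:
s = 9 (s = 3 - 1*(-6) = 3 + 6 = 9)
f(a) = a + 2*a**2 (f(a) = (a**2 + a**2) + a = 2*a**2 + a = a + 2*a**2)
(C(-2 - 2, s)*f(7))*c(5) = (4*(7*(1 + 2*7)))*5 = (4*(7*(1 + 14)))*5 = (4*(7*15))*5 = (4*105)*5 = 420*5 = 2100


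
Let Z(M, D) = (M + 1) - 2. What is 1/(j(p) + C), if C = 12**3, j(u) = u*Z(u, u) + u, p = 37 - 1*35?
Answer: 1/1732 ≈ 0.00057737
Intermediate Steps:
p = 2 (p = 37 - 35 = 2)
Z(M, D) = -1 + M (Z(M, D) = (1 + M) - 2 = -1 + M)
j(u) = u + u*(-1 + u) (j(u) = u*(-1 + u) + u = u + u*(-1 + u))
C = 1728
1/(j(p) + C) = 1/(2**2 + 1728) = 1/(4 + 1728) = 1/1732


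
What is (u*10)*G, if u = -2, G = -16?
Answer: 320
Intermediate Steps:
(u*10)*G = -2*10*(-16) = -20*(-16) = 320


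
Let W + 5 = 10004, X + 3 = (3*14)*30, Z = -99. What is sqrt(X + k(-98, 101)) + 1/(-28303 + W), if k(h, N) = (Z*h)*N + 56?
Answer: -1/18304 + sqrt(981215) ≈ 990.56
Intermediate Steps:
X = 1257 (X = -3 + (3*14)*30 = -3 + 42*30 = -3 + 1260 = 1257)
W = 9999 (W = -5 + 10004 = 9999)
k(h, N) = 56 - 99*N*h (k(h, N) = (-99*h)*N + 56 = -99*N*h + 56 = 56 - 99*N*h)
sqrt(X + k(-98, 101)) + 1/(-28303 + W) = sqrt(1257 + (56 - 99*101*(-98))) + 1/(-28303 + 9999) = sqrt(1257 + (56 + 979902)) + 1/(-18304) = sqrt(1257 + 979958) - 1/18304 = sqrt(981215) - 1/18304 = -1/18304 + sqrt(981215)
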